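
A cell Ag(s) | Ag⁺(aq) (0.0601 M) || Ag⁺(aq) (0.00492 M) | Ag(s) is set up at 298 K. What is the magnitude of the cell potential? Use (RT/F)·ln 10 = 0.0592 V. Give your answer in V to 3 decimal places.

For a concentration cell E°cell = 0, since both electrodes use the same couple.
The compartment with the higher Ag⁺(aq) concentration (0.0601 M) acts as the cathode; ions are reduced there and produced at the dilute (0.00492 M) anode.
With n = 1, Ecell = −(0.0592/1)·log([dilute]/[conc]) = −(0.0592/1)·log(0.00492/0.0601) = +0.064 V.

0.064 V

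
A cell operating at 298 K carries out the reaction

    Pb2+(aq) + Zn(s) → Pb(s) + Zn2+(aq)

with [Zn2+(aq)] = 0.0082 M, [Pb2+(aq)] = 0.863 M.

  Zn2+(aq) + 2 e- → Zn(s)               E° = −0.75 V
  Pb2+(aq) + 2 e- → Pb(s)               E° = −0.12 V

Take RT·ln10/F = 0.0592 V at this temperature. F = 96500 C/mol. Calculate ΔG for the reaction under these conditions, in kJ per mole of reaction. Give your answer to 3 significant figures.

E°cell = −0.12 − (−0.75) = +0.63 V; the balanced reaction transfers n = 2 electrons.
The reaction quotient is [Zn2+(aq)] / [Pb2+(aq)] = 0.0095; by Nernst, E = +0.63 − (0.0592/2)(−2.022) = +0.6899 V.
ΔG = −nFE = −(2)(96500)(+0.6899) J/mol = −133 kJ/mol.

−133 kJ/mol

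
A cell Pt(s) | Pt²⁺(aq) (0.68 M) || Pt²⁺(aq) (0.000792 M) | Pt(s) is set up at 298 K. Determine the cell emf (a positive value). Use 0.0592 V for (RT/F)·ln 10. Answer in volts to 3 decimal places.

For a concentration cell E°cell = 0, since both electrodes use the same couple.
The compartment with the higher Pt²⁺(aq) concentration (0.68 M) acts as the cathode; ions are reduced there and produced at the dilute (0.000792 M) anode.
With n = 2, Ecell = −(0.0592/2)·log([dilute]/[conc]) = −(0.0592/2)·log(0.000792/0.68) = +0.087 V.

0.087 V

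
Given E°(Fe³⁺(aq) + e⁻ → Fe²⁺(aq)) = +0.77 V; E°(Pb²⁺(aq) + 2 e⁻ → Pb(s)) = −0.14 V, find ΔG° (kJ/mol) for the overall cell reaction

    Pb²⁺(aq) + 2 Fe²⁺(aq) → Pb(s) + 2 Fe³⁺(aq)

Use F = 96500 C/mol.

+176 kJ/mol

In the reaction as written Pb²⁺(aq) is reduced, so the Pb²⁺/Pb couple is the cathode and Fe³⁺/Fe²⁺ is the anode.
E°cell = −0.14 − (+0.77) = −0.91 V; balancing electrons gives n = 2.
ΔG° = −nFE°cell = −(2)(96500)(−0.91) J/mol = +176 kJ/mol.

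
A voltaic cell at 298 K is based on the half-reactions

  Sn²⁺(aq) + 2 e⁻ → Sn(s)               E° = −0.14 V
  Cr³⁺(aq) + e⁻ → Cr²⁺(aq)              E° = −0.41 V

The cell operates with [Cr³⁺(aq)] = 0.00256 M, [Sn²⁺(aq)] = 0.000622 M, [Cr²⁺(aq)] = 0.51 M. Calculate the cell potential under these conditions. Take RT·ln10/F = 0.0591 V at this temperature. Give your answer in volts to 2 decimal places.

The Sn²⁺/Sn couple has the more positive E°, so it is the cathode; Cr³⁺/Cr²⁺ is the anode.
E°cell = −0.14 − (−0.41) = +0.27 V, with n = 2 electrons transferred.
The balanced reaction is Sn²⁺(aq) + 2 Cr²⁺(aq) → Sn(s) + 2 Cr³⁺(aq), so Q = [Cr³⁺(aq)]^2 / ([Sn²⁺(aq)]·[Cr²⁺(aq)]^2) = 0.0405 and log Q = −1.392.
By the Nernst equation, E = +0.27 − (0.0591/2)·(−1.392) = +0.31 V.

+0.31 V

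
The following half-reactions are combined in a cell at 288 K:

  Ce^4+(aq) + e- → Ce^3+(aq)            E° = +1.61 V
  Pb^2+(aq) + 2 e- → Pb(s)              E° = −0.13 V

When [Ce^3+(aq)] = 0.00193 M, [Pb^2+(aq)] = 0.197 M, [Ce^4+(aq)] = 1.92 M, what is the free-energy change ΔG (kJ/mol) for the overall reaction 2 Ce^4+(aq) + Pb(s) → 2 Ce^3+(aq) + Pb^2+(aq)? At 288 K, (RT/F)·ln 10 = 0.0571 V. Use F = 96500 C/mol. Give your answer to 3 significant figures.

−373 kJ/mol

The standard cell potential is +1.61 − (−0.13) = +1.74 V, with n = 2 electrons in the balanced equation.
Here Q = ([Ce^3+(aq)]^2·[Pb^2+(aq)]) / [Ce^4+(aq)]^2 = 1.99×10^−7 (log Q = −6.701), giving E = +1.74 − (0.0571/2)·(−6.701) = +1.9313 V.
ΔG = −nFE = −(2)(96500)(+1.9313) J/mol = −373 kJ/mol.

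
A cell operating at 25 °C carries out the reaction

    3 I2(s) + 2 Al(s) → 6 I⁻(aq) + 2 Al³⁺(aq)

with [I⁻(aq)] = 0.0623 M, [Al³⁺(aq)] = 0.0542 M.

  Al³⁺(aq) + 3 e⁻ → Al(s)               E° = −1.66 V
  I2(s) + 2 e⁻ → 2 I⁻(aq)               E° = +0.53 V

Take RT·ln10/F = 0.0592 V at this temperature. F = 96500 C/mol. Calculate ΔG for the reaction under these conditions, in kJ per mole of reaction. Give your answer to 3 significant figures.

E°cell = +0.53 − (−1.66) = +2.19 V; the balanced reaction transfers n = 6 electrons.
Here Q = [I⁻(aq)]^6·[Al³⁺(aq)]^2 = 1.72×10^−10 (log Q = −9.765), giving E = +2.19 − (0.0592/6)·(−9.765) = +2.2863 V.
Then ΔG = −nFE = −6 × 96500 × +2.2863 J/mol = −1320 kJ/mol.

−1320 kJ/mol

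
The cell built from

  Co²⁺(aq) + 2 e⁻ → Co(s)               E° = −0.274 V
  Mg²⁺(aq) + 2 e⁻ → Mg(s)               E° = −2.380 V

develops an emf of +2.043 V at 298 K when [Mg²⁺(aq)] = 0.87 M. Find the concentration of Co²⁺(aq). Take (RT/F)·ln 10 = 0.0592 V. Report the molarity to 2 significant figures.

0.0065 M

The Co²⁺/Co couple has the larger reduction potential, so it is the cathode: E°cell = −0.274 − (−2.380) = +2.106 V and n = 2.
From the Nernst equation, log Q = n(E° − E)/0.0592 = 2·(+2.106 − (+2.043))/0.0592 = 2.128.
The balanced reaction is Co²⁺(aq) + Mg(s) → Co(s) + Mg²⁺(aq), so Q = [Mg²⁺(aq)] / [Co²⁺(aq)].
Substituting the known concentrations and solving, log [Co²⁺(aq)] = −2.188 and [Co²⁺(aq)] = 0.0065 M.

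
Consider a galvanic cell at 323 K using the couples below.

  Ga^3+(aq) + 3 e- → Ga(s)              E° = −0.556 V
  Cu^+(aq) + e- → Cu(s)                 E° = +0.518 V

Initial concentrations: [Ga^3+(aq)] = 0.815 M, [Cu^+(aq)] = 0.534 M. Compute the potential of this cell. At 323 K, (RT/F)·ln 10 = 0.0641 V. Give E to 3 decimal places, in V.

The Cu⁺/Cu couple has the more positive E°, so it is the cathode; Ga³⁺/Ga is the anode.
E°cell = +0.518 − (−0.556) = +1.074 V, with n = 3 electrons transferred.
For the overall reaction 3 Cu^+(aq) + Ga(s) → 3 Cu(s) + Ga^3+(aq), Q = [Ga^3+(aq)] / [Cu^+(aq)]^3 = 5.35, giving log Q = 0.729.
Applying E = E° − (RT ln10/nF)·log Q gives +1.074 − (0.0641/3)(0.729) = +1.058 V.

+1.058 V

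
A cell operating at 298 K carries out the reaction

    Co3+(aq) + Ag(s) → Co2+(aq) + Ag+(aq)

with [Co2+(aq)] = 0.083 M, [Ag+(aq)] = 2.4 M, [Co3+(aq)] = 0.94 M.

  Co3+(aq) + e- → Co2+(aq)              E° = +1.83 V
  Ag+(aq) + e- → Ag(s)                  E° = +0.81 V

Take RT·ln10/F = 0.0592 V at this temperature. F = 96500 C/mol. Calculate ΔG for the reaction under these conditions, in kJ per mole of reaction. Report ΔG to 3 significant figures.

With Co³⁺/Co²⁺ reduced at the cathode, E°cell = +1.83 − (+0.81) = +1.02 V and n = 1.
Q = ([Co2+(aq)]·[Ag+(aq)]) / [Co3+(aq)] = 0.212, so log Q = −0.674 and E = +1.02 − (0.0592/1)(−0.674) = +1.0599 V.
Then ΔG = −nFE = −1 × 96500 × +1.0599 J/mol = −102 kJ/mol.

−102 kJ/mol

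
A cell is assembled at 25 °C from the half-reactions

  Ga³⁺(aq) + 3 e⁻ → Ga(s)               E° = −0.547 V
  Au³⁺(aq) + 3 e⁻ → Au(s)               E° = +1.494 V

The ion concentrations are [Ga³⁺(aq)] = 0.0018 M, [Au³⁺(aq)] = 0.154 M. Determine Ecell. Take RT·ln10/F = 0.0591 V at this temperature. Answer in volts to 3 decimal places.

+2.079 V

The Au³⁺/Au couple has the more positive E°, so it is the cathode; Ga³⁺/Ga is the anode.
E°cell = +1.494 − (−0.547) = +2.041 V, with n = 3 electrons transferred.
Balancing gives Au³⁺(aq) + Ga(s) → Au(s) + Ga³⁺(aq); hence Q = [Ga³⁺(aq)] / [Au³⁺(aq)] = 0.0117 (log Q = −1.932).
E = E° − (0.0591/n)·log Q = +2.041 − (0.0591/3)(−1.932) = +2.079 V.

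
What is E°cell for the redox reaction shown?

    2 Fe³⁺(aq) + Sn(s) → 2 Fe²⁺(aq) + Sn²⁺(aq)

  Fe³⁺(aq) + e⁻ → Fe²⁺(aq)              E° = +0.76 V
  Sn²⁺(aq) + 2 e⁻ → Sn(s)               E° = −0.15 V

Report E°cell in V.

+0.91 V

Fe³⁺(aq) gains electrons, so the Fe³⁺/Fe²⁺ couple is the cathode; the Sn²⁺/Sn couple is the anode.
E°cell = E°(cathode) − E°(anode) = +0.76 − (−0.15) = +0.91 V.
The positive value indicates the reaction is spontaneous as written.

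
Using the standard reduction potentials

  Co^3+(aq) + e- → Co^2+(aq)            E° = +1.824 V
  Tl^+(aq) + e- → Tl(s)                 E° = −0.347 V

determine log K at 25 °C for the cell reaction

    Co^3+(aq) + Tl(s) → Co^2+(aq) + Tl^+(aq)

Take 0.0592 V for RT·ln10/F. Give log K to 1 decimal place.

The Co³⁺/Co²⁺ couple is reduced (cathode); E°cell = +1.824 − (−0.347) = +2.171 V with n = 1.
At equilibrium E = 0, so log K = nE°cell / 0.0592 = (1)(+2.171) / 0.0592 = 36.7.

log K = 36.7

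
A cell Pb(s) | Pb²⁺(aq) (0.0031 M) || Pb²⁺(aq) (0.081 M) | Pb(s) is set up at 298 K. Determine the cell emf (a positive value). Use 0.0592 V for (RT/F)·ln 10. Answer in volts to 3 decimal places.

0.042 V

For a concentration cell E°cell = 0, since both electrodes use the same couple.
The compartment with the higher Pb²⁺(aq) concentration (0.081 M) acts as the cathode; ions are reduced there and produced at the dilute (0.0031 M) anode.
With n = 2, Ecell = −(0.0592/2)·log([dilute]/[conc]) = −(0.0592/2)·log(0.0031/0.081) = +0.042 V.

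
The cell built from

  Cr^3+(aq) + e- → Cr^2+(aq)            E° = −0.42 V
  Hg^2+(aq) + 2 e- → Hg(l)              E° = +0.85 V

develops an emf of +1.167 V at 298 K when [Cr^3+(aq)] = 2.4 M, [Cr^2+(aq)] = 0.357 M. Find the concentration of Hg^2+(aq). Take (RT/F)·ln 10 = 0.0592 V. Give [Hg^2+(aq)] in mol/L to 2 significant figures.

Hg²⁺/Hg is the cathode (higher E°); E°cell = +0.85 − (−0.42) = +1.27 V with n = 2.
Rearranging E = E° − (0.0592/n)·log Q gives log Q = 2(+1.27 − (+1.167))/0.0592 = 3.480.
The balanced reaction is Hg^2+(aq) + 2 Cr^2+(aq) → Hg(l) + 2 Cr^3+(aq), so Q = [Cr^3+(aq)]^2 / ([Hg^2+(aq)]·[Cr^2+(aq)]^2).
Isolating [Hg^2+(aq)] in Q = 10^{3.480} yields log [Hg^2+(aq)] = −1.825, i.e. 0.015 M.

0.015 M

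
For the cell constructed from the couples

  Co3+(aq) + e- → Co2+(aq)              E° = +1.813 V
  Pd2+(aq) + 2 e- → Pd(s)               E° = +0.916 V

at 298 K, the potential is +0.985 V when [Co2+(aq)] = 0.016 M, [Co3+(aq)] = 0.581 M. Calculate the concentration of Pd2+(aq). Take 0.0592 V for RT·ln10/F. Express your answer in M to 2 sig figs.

1.4 M

With Co³⁺/Co²⁺ at the cathode and Pd²⁺/Pd at the anode, E°cell = +1.813 − (+0.916) = +0.897 V (n = 2).
From the Nernst equation, log Q = n(E° − E)/0.0592 = 2·(+0.897 − (+0.985))/0.0592 = −2.973.
The balanced reaction is 2 Co3+(aq) + Pd(s) → 2 Co2+(aq) + Pd2+(aq), so Q = ([Co2+(aq)]^2·[Pd2+(aq)]) / [Co3+(aq)]^2.
Substituting the known concentrations and solving, log [Pd2+(aq)] = 0.147 and [Pd2+(aq)] = 1.4 M.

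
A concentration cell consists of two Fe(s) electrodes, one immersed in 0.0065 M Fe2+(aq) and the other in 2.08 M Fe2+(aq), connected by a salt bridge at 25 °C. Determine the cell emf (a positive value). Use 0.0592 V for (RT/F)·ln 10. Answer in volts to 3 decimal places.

0.074 V

For a concentration cell E°cell = 0, since both electrodes use the same couple.
The compartment with the higher Fe2+(aq) concentration (2.08 M) acts as the cathode; ions are reduced there and produced at the dilute (0.0065 M) anode.
With n = 2, Ecell = −(0.0592/2)·log([dilute]/[conc]) = −(0.0592/2)·log(0.0065/2.08) = +0.074 V.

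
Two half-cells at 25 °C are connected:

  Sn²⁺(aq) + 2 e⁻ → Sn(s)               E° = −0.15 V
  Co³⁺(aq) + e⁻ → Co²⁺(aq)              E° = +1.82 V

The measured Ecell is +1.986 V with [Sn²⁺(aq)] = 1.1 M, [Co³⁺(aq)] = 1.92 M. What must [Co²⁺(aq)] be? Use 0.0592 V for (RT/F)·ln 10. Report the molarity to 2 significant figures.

The Co³⁺/Co²⁺ couple has the larger reduction potential, so it is the cathode: E°cell = +1.82 − (−0.15) = +1.97 V and n = 2.
From the Nernst equation, log Q = n(E° − E)/0.0592 = 2·(+1.97 − (+1.986))/0.0592 = −0.541.
The balanced reaction is 2 Co³⁺(aq) + Sn(s) → 2 Co²⁺(aq) + Sn²⁺(aq), so Q = ([Co²⁺(aq)]^2·[Sn²⁺(aq)]) / [Co³⁺(aq)]^2.
Isolating [Co²⁺(aq)] in Q = 10^{−0.541} yields log [Co²⁺(aq)] = −0.008, i.e. 0.98 M.

0.98 M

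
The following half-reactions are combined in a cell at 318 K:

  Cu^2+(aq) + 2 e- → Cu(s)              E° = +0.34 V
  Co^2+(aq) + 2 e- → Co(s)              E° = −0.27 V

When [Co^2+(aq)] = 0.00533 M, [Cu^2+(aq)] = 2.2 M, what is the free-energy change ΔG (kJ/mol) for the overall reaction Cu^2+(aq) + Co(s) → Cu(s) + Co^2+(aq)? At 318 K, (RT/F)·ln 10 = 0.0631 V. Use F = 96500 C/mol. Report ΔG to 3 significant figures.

−134 kJ/mol

E°cell = +0.34 − (−0.27) = +0.61 V; the balanced reaction transfers n = 2 electrons.
Q = [Co^2+(aq)] / [Cu^2+(aq)] = 0.00242, so log Q = −2.616 and E = +0.61 − (0.0631/2)(−2.616) = +0.6925 V.
Finally ΔG = −nFE = −(2)(96500 C/mol)(+0.6925 V) = −134 kJ/mol.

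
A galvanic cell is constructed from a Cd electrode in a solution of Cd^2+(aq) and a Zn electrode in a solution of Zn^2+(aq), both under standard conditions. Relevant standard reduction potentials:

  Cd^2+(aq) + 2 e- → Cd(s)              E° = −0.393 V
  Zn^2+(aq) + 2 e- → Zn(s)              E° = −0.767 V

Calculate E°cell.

The Cd²⁺/Cd couple has the higher E°, so Cd ion is reduced (cathode) and Zn is oxidized (anode).
E°cell = E°(cathode) − E°(anode) = −0.393 − (−0.767) = +0.374 V.

+0.374 V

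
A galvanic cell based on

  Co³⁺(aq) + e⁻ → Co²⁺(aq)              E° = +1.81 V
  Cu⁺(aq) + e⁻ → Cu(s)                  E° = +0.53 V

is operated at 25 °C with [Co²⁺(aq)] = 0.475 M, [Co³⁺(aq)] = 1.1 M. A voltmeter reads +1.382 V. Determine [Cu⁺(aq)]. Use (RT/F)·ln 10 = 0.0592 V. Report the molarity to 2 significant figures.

0.044 M

The Co³⁺/Co²⁺ couple has the larger reduction potential, so it is the cathode: E°cell = +1.81 − (+0.53) = +1.28 V and n = 1.
Rearranging E = E° − (0.0592/n)·log Q gives log Q = 1(+1.28 − (+1.382))/0.0592 = −1.723.
For Co³⁺(aq) + Cu(s) → Co²⁺(aq) + Cu⁺(aq), the reaction quotient is Q = ([Co²⁺(aq)]·[Cu⁺(aq)]) / [Co³⁺(aq)].
Substituting the known concentrations and solving, log [Cu⁺(aq)] = −1.358 and [Cu⁺(aq)] = 0.044 M.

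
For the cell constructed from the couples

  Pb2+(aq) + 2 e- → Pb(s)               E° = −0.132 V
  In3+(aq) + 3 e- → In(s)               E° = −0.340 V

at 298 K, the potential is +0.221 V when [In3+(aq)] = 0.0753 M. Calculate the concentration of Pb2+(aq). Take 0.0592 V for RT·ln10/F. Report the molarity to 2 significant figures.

The Pb²⁺/Pb couple has the larger reduction potential, so it is the cathode: E°cell = −0.132 − (−0.340) = +0.208 V and n = 6.
Since E = E° − (0.0592/n)·log Q, log Q = n(E° − E)/0.0592 = −1.318.
The balanced reaction is 3 Pb2+(aq) + 2 In(s) → 3 Pb(s) + 2 In3+(aq), so Q = [In3+(aq)]^2 / [Pb2+(aq)]^3.
Isolating [Pb2+(aq)] in Q = 10^{−1.318} yields log [Pb2+(aq)] = −0.309, i.e. 0.49 M.

0.49 M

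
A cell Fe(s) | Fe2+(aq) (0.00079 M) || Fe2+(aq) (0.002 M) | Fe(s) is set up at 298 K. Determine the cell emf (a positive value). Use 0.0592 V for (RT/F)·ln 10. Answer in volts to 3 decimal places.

For a concentration cell E°cell = 0, since both electrodes use the same couple.
The compartment with the higher Fe2+(aq) concentration (0.002 M) acts as the cathode; ions are reduced there and produced at the dilute (0.00079 M) anode.
With n = 2, Ecell = −(0.0592/2)·log([dilute]/[conc]) = −(0.0592/2)·log(0.00079/0.002) = +0.012 V.

0.012 V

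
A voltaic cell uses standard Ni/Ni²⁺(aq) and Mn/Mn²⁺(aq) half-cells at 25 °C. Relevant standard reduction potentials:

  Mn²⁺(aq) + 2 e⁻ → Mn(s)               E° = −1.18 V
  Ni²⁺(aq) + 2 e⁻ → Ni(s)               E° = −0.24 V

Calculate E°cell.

+0.94 V

The Ni²⁺/Ni couple has the higher E°, so Ni ion is reduced (cathode) and Mn is oxidized (anode).
E°cell = E°(cathode) − E°(anode) = −0.24 − (−1.18) = +0.94 V.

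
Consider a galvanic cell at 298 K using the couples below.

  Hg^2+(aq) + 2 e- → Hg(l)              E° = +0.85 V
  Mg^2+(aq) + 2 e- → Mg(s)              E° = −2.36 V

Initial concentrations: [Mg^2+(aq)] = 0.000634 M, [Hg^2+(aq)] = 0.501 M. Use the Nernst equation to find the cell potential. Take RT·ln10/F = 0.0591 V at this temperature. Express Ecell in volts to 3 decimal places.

+3.296 V

Hg²⁺/Hg is reduced (cathode, E° = +0.85 V) and Mg²⁺/Mg is oxidized (anode).
The standard potential is +0.85 − (−2.36) = +3.21 V and the balanced reaction transfers n = 2 electrons.
The balanced reaction is Hg^2+(aq) + Mg(s) → Hg(l) + Mg^2+(aq), so Q = [Mg^2+(aq)] / [Hg^2+(aq)] = 0.00127 and log Q = −2.898.
By the Nernst equation, E = +3.21 − (0.0591/2)·(−2.898) = +3.296 V.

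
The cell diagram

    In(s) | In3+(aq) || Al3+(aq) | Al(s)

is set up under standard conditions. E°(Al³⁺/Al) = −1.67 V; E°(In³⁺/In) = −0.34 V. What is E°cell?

By convention the left-hand electrode in cell notation is the anode (oxidation) and the right-hand electrode is the cathode (reduction).
E°cell = E°(right) − E°(left) = −1.67 − (−0.34) = −1.33 V.
The negative sign shows that, as written, the cell would require an external voltage to drive the reaction.

−1.33 V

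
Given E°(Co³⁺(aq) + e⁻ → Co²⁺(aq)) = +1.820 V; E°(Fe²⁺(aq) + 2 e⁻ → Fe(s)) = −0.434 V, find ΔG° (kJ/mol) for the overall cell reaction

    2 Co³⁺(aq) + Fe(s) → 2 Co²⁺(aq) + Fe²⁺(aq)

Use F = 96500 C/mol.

In the reaction as written Co³⁺(aq) is reduced, so the Co³⁺/Co²⁺ couple is the cathode and Fe²⁺/Fe is the anode.
E°cell = +1.820 − (−0.434) = +2.254 V; balancing electrons gives n = 2.
ΔG° = −nFE°cell = −(2)(96500)(+2.254) J/mol = −435 kJ/mol.

−435 kJ/mol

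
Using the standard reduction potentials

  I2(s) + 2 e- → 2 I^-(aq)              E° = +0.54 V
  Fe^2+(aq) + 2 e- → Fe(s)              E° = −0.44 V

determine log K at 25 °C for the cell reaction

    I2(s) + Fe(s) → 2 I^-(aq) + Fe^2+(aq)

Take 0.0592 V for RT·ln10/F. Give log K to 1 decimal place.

log K = 33.1

The I₂/I⁻ couple is reduced (cathode); E°cell = +0.54 − (−0.44) = +0.98 V with n = 2.
At equilibrium E = 0, so log K = nE°cell / 0.0592 = (2)(+0.98) / 0.0592 = 33.1.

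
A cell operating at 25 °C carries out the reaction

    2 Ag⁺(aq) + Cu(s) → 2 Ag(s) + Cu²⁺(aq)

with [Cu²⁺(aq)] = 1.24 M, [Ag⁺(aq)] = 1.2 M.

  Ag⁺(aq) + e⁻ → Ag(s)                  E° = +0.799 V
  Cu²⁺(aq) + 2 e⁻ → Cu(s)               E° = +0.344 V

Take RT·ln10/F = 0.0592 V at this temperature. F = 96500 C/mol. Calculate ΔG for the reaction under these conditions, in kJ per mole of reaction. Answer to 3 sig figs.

−88.2 kJ/mol

The standard cell potential is +0.799 − (+0.344) = +0.455 V, with n = 2 electrons in the balanced equation.
The reaction quotient is [Cu²⁺(aq)] / [Ag⁺(aq)]^2 = 0.861; by Nernst, E = +0.455 − (0.0592/2)(−0.065) = +0.4569 V.
Finally ΔG = −nFE = −(2)(96500 C/mol)(+0.4569 V) = −88.2 kJ/mol.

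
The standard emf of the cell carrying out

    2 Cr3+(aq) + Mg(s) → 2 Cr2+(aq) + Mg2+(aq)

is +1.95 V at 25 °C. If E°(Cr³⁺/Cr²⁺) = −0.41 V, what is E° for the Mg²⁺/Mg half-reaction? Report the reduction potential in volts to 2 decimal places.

In the reaction as written the Cr³⁺/Cr²⁺ couple is reduced (cathode) and Mg²⁺/Mg is oxidized (anode), so E°cell = E°(Cr³⁺/Cr²⁺) − E°(Mg²⁺/Mg).
E°(Mg²⁺/Mg) = E°(cathode) − E°cell = −0.41 − (+1.95) = −2.36 V.

−2.36 V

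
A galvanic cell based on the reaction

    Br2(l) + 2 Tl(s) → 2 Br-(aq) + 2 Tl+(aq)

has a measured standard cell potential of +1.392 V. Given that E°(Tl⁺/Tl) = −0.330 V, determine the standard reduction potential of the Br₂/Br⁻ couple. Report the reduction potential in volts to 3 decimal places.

In the reaction as written the Br₂/Br⁻ couple is reduced (cathode) and Tl⁺/Tl is oxidized (anode), so E°cell = E°(Br₂/Br⁻) − E°(Tl⁺/Tl).
E°(Br₂/Br⁻) = E°cell + E°(anode) = +1.392 + (−0.330) = +1.062 V.

+1.062 V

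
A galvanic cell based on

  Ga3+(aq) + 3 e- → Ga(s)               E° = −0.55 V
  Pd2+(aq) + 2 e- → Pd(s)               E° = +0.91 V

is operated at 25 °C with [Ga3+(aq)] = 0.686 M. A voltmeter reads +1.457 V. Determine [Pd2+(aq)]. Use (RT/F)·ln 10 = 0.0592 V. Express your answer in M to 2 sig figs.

The Pd²⁺/Pd couple has the larger reduction potential, so it is the cathode: E°cell = +0.91 − (−0.55) = +1.46 V and n = 6.
From the Nernst equation, log Q = n(E° − E)/0.0592 = 6·(+1.46 − (+1.457))/0.0592 = 0.304.
For 3 Pd2+(aq) + 2 Ga(s) → 3 Pd(s) + 2 Ga3+(aq), the reaction quotient is Q = [Ga3+(aq)]^2 / [Pd2+(aq)]^3.
Solving for the unknown gives log [Pd2+(aq)] = −0.210, so [Pd2+(aq)] ≈ 0.62 M.

0.62 M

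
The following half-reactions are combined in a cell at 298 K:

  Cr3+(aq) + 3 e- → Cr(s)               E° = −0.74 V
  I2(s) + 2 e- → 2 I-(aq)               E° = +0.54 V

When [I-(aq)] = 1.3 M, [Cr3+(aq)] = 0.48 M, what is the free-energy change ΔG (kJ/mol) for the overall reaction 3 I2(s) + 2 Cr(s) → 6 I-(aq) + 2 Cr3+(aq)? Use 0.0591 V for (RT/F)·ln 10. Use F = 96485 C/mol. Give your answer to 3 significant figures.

The standard cell potential is +0.54 − (−0.74) = +1.28 V, with n = 6 electrons in the balanced equation.
Here Q = [I-(aq)]^6·[Cr3+(aq)]^2 = 1.11 (log Q = 0.046), giving E = +1.28 − (0.0591/6)·(0.046) = +1.2795 V.
Finally ΔG = −nFE = −(6)(96485 C/mol)(+1.2795 V) = −741 kJ/mol.

−741 kJ/mol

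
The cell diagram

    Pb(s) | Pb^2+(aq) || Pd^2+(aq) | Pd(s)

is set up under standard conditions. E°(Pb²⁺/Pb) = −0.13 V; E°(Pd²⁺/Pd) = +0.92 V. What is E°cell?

By convention the left-hand electrode in cell notation is the anode (oxidation) and the right-hand electrode is the cathode (reduction).
E°cell = E°(right) − E°(left) = +0.92 − (−0.13) = +1.05 V.

+1.05 V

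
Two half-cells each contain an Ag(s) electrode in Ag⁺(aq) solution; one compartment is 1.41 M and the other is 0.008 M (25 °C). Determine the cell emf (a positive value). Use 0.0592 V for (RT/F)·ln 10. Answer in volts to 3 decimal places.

For a concentration cell E°cell = 0, since both electrodes use the same couple.
The compartment with the higher Ag⁺(aq) concentration (1.41 M) acts as the cathode; ions are reduced there and produced at the dilute (0.008 M) anode.
With n = 1, Ecell = −(0.0592/1)·log([dilute]/[conc]) = −(0.0592/1)·log(0.008/1.41) = +0.133 V.

0.133 V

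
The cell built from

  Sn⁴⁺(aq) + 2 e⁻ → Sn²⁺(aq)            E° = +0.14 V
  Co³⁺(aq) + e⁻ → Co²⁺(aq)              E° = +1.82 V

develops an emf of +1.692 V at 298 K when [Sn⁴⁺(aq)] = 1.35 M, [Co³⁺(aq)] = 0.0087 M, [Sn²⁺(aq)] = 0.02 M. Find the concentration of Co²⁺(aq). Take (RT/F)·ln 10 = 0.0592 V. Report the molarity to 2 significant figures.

0.00066 M

With Co³⁺/Co²⁺ at the cathode and Sn⁴⁺/Sn²⁺ at the anode, E°cell = +1.82 − (+0.14) = +1.68 V (n = 2).
From the Nernst equation, log Q = n(E° − E)/0.0592 = 2·(+1.68 − (+1.692))/0.0592 = −0.405.
For 2 Co³⁺(aq) + Sn²⁺(aq) → 2 Co²⁺(aq) + Sn⁴⁺(aq), the reaction quotient is Q = ([Co²⁺(aq)]^2·[Sn⁴⁺(aq)]) / ([Co³⁺(aq)]^2·[Sn²⁺(aq)]).
Isolating [Co²⁺(aq)] in Q = 10^{−0.405} yields log [Co²⁺(aq)] = −3.178, i.e. 0.00066 M.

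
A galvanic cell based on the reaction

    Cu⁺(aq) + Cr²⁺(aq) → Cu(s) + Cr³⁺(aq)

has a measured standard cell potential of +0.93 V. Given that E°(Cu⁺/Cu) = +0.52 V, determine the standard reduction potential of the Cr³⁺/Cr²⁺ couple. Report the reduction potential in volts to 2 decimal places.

In the reaction as written the Cu⁺/Cu couple is reduced (cathode) and Cr³⁺/Cr²⁺ is oxidized (anode), so E°cell = E°(Cu⁺/Cu) − E°(Cr³⁺/Cr²⁺).
E°(Cr³⁺/Cr²⁺) = E°(cathode) − E°cell = +0.52 − (+0.93) = −0.41 V.

−0.41 V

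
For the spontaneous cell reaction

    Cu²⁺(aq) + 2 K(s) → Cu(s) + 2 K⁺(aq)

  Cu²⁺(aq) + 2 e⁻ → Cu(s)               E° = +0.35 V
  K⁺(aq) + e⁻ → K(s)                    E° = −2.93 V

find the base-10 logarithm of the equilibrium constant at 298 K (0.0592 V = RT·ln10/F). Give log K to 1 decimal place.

The Cu²⁺/Cu couple is reduced (cathode); E°cell = +0.35 − (−2.93) = +3.28 V with n = 2.
At equilibrium E = 0, so log K = nE°cell / 0.0592 = (2)(+3.28) / 0.0592 = 110.8.

log K = 110.8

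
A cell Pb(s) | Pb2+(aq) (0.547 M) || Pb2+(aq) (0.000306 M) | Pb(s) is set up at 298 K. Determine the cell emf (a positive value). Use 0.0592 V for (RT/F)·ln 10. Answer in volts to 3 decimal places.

For a concentration cell E°cell = 0, since both electrodes use the same couple.
The compartment with the higher Pb2+(aq) concentration (0.547 M) acts as the cathode; ions are reduced there and produced at the dilute (0.000306 M) anode.
With n = 2, Ecell = −(0.0592/2)·log([dilute]/[conc]) = −(0.0592/2)·log(0.000306/0.547) = +0.096 V.

0.096 V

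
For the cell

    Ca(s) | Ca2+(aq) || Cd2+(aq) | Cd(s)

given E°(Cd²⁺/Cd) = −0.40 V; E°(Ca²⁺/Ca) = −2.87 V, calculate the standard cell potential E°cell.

+2.47 V

By convention the left-hand electrode in cell notation is the anode (oxidation) and the right-hand electrode is the cathode (reduction).
E°cell = E°(right) − E°(left) = −0.40 − (−2.87) = +2.47 V.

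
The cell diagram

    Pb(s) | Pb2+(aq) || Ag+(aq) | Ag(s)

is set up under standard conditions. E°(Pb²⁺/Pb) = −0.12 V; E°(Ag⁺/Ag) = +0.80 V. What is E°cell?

+0.92 V

By convention the left-hand electrode in cell notation is the anode (oxidation) and the right-hand electrode is the cathode (reduction).
E°cell = E°(right) − E°(left) = +0.80 − (−0.12) = +0.92 V.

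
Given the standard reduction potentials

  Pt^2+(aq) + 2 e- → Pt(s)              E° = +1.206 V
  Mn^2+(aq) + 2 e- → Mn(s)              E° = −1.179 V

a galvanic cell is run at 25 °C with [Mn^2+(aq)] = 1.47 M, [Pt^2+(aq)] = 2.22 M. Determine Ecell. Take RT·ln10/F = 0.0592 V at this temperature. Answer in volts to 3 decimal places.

+2.390 V

The Pt²⁺/Pt couple has the more positive E°, so it is the cathode; Mn²⁺/Mn is the anode.
E°cell = +1.206 − (−1.179) = +2.385 V, with n = 2 electrons transferred.
Balancing gives Pt^2+(aq) + Mn(s) → Pt(s) + Mn^2+(aq); hence Q = [Mn^2+(aq)] / [Pt^2+(aq)] = 0.662 (log Q = −0.179).
E = E° − (0.0592/n)·log Q = +2.385 − (0.0592/2)(−0.179) = +2.390 V.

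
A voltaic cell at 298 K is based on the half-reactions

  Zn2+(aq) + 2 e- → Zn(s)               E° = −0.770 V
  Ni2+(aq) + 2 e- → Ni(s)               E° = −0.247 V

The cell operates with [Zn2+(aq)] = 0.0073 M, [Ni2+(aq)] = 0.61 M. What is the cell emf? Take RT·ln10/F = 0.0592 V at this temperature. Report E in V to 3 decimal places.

+0.580 V

The Ni²⁺/Ni couple has the more positive E°, so it is the cathode; Zn²⁺/Zn is the anode.
E°cell = E°cat − E°an = −0.247 − (−0.770) = +0.523 V; n = 2.
Balancing gives Ni2+(aq) + Zn(s) → Ni(s) + Zn2+(aq); hence Q = [Zn2+(aq)] / [Ni2+(aq)] = 0.012 (log Q = −1.922).
E = E° − (0.0592/n)·log Q = +0.523 − (0.0592/2)(−1.922) = +0.580 V.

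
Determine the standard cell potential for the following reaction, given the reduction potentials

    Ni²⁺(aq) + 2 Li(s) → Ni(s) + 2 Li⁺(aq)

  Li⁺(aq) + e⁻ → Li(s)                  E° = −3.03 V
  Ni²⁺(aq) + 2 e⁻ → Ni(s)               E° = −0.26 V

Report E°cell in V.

+2.77 V

In the reaction as written, Ni²⁺(aq) is reduced (cathode) and Li⁺(aq) is produced by oxidation at the anode.
E°cell = E°(cathode) − E°(anode) = −0.26 − (−3.03) = +2.77 V.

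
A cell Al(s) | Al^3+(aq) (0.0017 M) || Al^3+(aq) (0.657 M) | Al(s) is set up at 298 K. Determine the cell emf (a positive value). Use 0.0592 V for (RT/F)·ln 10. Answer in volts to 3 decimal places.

For a concentration cell E°cell = 0, since both electrodes use the same couple.
The compartment with the higher Al^3+(aq) concentration (0.657 M) acts as the cathode; ions are reduced there and produced at the dilute (0.0017 M) anode.
With n = 3, Ecell = −(0.0592/3)·log([dilute]/[conc]) = −(0.0592/3)·log(0.0017/0.657) = +0.051 V.

0.051 V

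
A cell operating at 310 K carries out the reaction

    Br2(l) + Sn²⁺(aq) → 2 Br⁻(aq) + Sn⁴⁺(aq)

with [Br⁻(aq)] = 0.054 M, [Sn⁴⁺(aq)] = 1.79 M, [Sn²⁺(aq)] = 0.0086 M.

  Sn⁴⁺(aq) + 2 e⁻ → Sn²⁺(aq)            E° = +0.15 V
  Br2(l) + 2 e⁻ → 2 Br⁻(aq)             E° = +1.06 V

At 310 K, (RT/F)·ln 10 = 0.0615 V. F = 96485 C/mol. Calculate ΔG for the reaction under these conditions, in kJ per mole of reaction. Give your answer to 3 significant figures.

With Br₂/Br⁻ reduced at the cathode, E°cell = +1.06 − (+0.15) = +0.91 V and n = 2.
Here Q = ([Br⁻(aq)]^2·[Sn⁴⁺(aq)]) / [Sn²⁺(aq)] = 0.607 (log Q = −0.217), giving E = +0.91 − (0.0615/2)·(−0.217) = +0.9167 V.
ΔG = −nFE = −(2)(96485)(+0.9167) J/mol = −177 kJ/mol.

−177 kJ/mol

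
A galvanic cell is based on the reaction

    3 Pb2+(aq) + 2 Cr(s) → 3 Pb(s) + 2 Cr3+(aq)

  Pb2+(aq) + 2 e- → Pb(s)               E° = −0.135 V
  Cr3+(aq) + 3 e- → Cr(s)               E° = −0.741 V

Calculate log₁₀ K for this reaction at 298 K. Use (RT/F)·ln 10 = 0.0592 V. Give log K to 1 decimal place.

log K = 61.4

The Pb²⁺/Pb couple is reduced (cathode); E°cell = −0.135 − (−0.741) = +0.606 V with n = 6.
At equilibrium E = 0, so log K = nE°cell / 0.0592 = (6)(+0.606) / 0.0592 = 61.4.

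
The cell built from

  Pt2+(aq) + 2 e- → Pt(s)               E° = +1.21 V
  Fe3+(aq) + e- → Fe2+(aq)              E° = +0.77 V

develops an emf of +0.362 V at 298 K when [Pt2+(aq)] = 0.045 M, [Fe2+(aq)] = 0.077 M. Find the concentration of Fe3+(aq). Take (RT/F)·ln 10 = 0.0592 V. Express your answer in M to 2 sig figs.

0.34 M

The Pt²⁺/Pt couple has the larger reduction potential, so it is the cathode: E°cell = +1.21 − (+0.77) = +0.44 V and n = 2.
From the Nernst equation, log Q = n(E° − E)/0.0592 = 2·(+0.44 − (+0.362))/0.0592 = 2.635.
Balancing electrons gives Pt2+(aq) + 2 Fe2+(aq) → Pt(s) + 2 Fe3+(aq); thus Q = [Fe3+(aq)]^2 / ([Pt2+(aq)]·[Fe2+(aq)]^2).
Isolating [Fe3+(aq)] in Q = 10^{2.635} yields log [Fe3+(aq)] = −0.469, i.e. 0.34 M.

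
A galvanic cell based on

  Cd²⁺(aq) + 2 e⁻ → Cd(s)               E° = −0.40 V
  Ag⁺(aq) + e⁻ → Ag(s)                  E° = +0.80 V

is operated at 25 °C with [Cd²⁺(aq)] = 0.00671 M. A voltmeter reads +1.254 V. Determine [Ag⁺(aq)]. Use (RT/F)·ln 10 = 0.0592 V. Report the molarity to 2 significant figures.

Ag⁺/Ag is the cathode (higher E°); E°cell = +0.80 − (−0.40) = +1.20 V with n = 2.
Since E = E° − (0.0592/n)·log Q, log Q = n(E° − E)/0.0592 = −1.824.
The balanced reaction is 2 Ag⁺(aq) + Cd(s) → 2 Ag(s) + Cd²⁺(aq), so Q = [Cd²⁺(aq)] / [Ag⁺(aq)]^2.
Solving for the unknown gives log [Ag⁺(aq)] = −0.175, so [Ag⁺(aq)] ≈ 0.67 M.

0.67 M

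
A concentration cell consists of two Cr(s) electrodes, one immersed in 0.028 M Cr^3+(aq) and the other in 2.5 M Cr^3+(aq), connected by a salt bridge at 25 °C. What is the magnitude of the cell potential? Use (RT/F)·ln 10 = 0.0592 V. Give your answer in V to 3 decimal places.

For a concentration cell E°cell = 0, since both electrodes use the same couple.
The compartment with the higher Cr^3+(aq) concentration (2.5 M) acts as the cathode; ions are reduced there and produced at the dilute (0.028 M) anode.
With n = 3, Ecell = −(0.0592/3)·log([dilute]/[conc]) = −(0.0592/3)·log(0.028/2.5) = +0.038 V.

0.038 V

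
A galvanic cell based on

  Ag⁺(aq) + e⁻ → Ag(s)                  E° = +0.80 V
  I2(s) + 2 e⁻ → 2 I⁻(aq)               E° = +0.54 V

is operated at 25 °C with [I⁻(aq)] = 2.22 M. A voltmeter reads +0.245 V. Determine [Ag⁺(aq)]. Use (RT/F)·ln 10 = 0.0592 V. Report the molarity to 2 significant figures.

0.25 M

With Ag⁺/Ag at the cathode and I₂/I⁻ at the anode, E°cell = +0.80 − (+0.54) = +0.26 V (n = 2).
Rearranging E = E° − (0.0592/n)·log Q gives log Q = 2(+0.26 − (+0.245))/0.0592 = 0.507.
The balanced reaction is 2 Ag⁺(aq) + 2 I⁻(aq) → 2 Ag(s) + I2(s), so Q = 1 / ([Ag⁺(aq)]^2·[I⁻(aq)]^2).
Solving for the unknown gives log [Ag⁺(aq)] = −0.600, so [Ag⁺(aq)] ≈ 0.25 M.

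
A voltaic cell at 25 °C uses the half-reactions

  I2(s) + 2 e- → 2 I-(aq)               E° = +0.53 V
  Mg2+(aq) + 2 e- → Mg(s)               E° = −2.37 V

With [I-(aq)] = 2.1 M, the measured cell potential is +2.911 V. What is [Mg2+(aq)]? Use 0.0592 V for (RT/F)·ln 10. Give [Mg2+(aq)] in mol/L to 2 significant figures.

0.096 M

The I₂/I⁻ couple has the larger reduction potential, so it is the cathode: E°cell = +0.53 − (−2.37) = +2.90 V and n = 2.
From the Nernst equation, log Q = n(E° − E)/0.0592 = 2·(+2.90 − (+2.911))/0.0592 = −0.372.
Balancing electrons gives I2(s) + Mg(s) → 2 I-(aq) + Mg2+(aq); thus Q = [I-(aq)]^2·[Mg2+(aq)].
Isolating [Mg2+(aq)] in Q = 10^{−0.372} yields log [Mg2+(aq)] = −1.016, i.e. 0.096 M.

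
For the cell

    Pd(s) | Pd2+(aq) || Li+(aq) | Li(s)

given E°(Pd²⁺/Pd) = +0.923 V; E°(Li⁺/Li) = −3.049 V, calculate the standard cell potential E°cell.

By convention the left-hand electrode in cell notation is the anode (oxidation) and the right-hand electrode is the cathode (reduction).
E°cell = E°(right) − E°(left) = −3.049 − (+0.923) = −3.972 V.
The negative sign shows that, as written, the cell would require an external voltage to drive the reaction.

−3.972 V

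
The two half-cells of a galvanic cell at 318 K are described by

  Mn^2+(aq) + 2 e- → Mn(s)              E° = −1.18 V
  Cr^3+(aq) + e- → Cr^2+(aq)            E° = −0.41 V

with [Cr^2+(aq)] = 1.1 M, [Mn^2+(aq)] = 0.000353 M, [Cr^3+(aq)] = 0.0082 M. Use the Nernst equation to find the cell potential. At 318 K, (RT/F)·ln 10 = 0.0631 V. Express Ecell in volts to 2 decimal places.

The Cr³⁺/Cr²⁺ couple has the more positive E°, so it is the cathode; Mn²⁺/Mn is the anode.
E°cell = −0.41 − (−1.18) = +0.77 V, with n = 2 electrons transferred.
For the overall reaction 2 Cr^3+(aq) + Mn(s) → 2 Cr^2+(aq) + Mn^2+(aq), Q = ([Cr^2+(aq)]^2·[Mn^2+(aq)]) / [Cr^3+(aq)]^2 = 6.35, giving log Q = 0.803.
E = E° − (0.0631/n)·log Q = +0.77 − (0.0631/2)(0.803) = +0.74 V.

+0.74 V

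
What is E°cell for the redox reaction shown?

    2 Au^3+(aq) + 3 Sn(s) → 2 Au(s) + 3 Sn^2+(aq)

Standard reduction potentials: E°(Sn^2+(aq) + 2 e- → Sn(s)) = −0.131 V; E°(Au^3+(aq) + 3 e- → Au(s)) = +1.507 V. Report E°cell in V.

Au^3+(aq) gains electrons, so the Au³⁺/Au couple is the cathode; the Sn²⁺/Sn couple is the anode.
E°cell = E°(cathode) − E°(anode) = +1.507 − (−0.131) = +1.638 V.

+1.638 V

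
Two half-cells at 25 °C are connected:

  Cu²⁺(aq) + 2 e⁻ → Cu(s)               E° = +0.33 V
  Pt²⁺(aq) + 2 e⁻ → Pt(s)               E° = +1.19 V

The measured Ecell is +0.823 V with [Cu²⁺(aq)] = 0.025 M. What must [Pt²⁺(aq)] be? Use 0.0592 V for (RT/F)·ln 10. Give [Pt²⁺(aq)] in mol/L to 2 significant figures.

The Pt²⁺/Pt couple has the larger reduction potential, so it is the cathode: E°cell = +1.19 − (+0.33) = +0.86 V and n = 2.
Rearranging E = E° − (0.0592/n)·log Q gives log Q = 2(+0.86 − (+0.823))/0.0592 = 1.250.
The balanced reaction is Pt²⁺(aq) + Cu(s) → Pt(s) + Cu²⁺(aq), so Q = [Cu²⁺(aq)] / [Pt²⁺(aq)].
Substituting the known concentrations and solving, log [Pt²⁺(aq)] = −2.852 and [Pt²⁺(aq)] = 0.0014 M.

0.0014 M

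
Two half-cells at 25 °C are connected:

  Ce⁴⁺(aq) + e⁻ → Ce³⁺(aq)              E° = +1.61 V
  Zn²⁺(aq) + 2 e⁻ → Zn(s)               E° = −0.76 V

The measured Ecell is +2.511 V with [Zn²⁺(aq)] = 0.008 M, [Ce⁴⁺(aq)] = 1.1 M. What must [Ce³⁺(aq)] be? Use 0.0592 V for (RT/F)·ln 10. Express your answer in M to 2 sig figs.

0.051 M

The Ce⁴⁺/Ce³⁺ couple has the larger reduction potential, so it is the cathode: E°cell = +1.61 − (−0.76) = +2.37 V and n = 2.
Since E = E° − (0.0592/n)·log Q, log Q = n(E° − E)/0.0592 = −4.764.
For 2 Ce⁴⁺(aq) + Zn(s) → 2 Ce³⁺(aq) + Zn²⁺(aq), the reaction quotient is Q = ([Ce³⁺(aq)]^2·[Zn²⁺(aq)]) / [Ce⁴⁺(aq)]^2.
Substituting the known concentrations and solving, log [Ce³⁺(aq)] = −1.292 and [Ce³⁺(aq)] = 0.051 M.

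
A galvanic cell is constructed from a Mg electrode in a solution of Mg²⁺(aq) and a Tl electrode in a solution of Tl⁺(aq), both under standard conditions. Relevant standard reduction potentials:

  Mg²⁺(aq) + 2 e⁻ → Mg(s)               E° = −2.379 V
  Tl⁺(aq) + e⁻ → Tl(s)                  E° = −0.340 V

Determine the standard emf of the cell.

+2.039 V

The Tl⁺/Tl couple has the higher E°, so Tl ion is reduced (cathode) and Mg is oxidized (anode).
E°cell = E°(cathode) − E°(anode) = −0.340 − (−2.379) = +2.039 V.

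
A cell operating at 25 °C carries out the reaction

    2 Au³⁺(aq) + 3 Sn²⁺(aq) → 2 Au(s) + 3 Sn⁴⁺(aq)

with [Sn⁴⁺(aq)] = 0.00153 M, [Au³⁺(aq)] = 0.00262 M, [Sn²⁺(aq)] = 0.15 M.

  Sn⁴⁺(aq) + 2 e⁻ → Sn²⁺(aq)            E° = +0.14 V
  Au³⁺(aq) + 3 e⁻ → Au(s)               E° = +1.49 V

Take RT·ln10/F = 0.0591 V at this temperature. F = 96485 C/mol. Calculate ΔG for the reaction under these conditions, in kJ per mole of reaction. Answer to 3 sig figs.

With Au³⁺/Au reduced at the cathode, E°cell = +1.49 − (+0.14) = +1.35 V and n = 6.
Q = [Sn⁴⁺(aq)]^3 / ([Au³⁺(aq)]^2·[Sn²⁺(aq)]^3) = 0.155, so log Q = −0.811 and E = +1.35 − (0.0591/6)(−0.811) = +1.3580 V.
Then ΔG = −nFE = −6 × 96485 × +1.3580 J/mol = −786 kJ/mol.

−786 kJ/mol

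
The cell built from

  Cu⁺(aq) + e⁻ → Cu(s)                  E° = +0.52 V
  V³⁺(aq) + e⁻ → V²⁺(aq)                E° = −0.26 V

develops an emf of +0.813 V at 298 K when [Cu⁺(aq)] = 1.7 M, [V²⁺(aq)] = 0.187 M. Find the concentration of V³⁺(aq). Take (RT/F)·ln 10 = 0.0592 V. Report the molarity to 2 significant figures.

0.088 M

Cu⁺/Cu is the cathode (higher E°); E°cell = +0.52 − (−0.26) = +0.78 V with n = 1.
Rearranging E = E° − (0.0592/n)·log Q gives log Q = 1(+0.78 − (+0.813))/0.0592 = −0.557.
The balanced reaction is Cu⁺(aq) + V²⁺(aq) → Cu(s) + V³⁺(aq), so Q = [V³⁺(aq)] / ([Cu⁺(aq)]·[V²⁺(aq)]).
Substituting the known concentrations and solving, log [V³⁺(aq)] = −1.055 and [V³⁺(aq)] = 0.088 M.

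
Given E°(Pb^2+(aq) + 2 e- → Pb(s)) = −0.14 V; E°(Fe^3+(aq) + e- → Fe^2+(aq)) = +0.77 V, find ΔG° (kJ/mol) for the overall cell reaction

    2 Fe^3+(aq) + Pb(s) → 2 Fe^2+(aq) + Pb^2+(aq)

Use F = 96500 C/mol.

−176 kJ/mol

In the reaction as written Fe^3+(aq) is reduced, so the Fe³⁺/Fe²⁺ couple is the cathode and Pb²⁺/Pb is the anode.
E°cell = +0.77 − (−0.14) = +0.91 V; balancing electrons gives n = 2.
ΔG° = −nFE°cell = −(2)(96500)(+0.91) J/mol = −176 kJ/mol.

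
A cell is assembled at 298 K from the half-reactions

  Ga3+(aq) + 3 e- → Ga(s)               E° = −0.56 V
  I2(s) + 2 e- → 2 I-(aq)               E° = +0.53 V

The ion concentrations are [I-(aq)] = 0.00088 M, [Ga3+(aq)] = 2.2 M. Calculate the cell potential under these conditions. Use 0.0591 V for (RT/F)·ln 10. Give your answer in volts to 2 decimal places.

+1.26 V

Since E°(I₂/I⁻) > E°(Ga³⁺/Ga), I₂/I⁻ serves as the cathode.
E°cell = E°cat − E°an = +0.53 − (−0.56) = +1.09 V; n = 6.
The balanced reaction is 3 I2(s) + 2 Ga(s) → 6 I-(aq) + 2 Ga3+(aq), so Q = [I-(aq)]^6·[Ga3+(aq)]^2 = 2.25×10^−18 and log Q = −17.648.
By the Nernst equation, E = +1.09 − (0.0591/6)·(−17.648) = +1.26 V.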